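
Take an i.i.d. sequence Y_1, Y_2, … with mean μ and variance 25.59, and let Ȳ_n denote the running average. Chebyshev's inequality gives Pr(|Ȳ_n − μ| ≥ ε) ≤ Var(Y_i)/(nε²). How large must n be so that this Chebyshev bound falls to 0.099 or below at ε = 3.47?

Require 25.59/(n·3.47²) ≤ 0.099, i.e. n ≥ 25.59/(0.099·3.47²) = 21.467.
The smallest integer n is 22.

22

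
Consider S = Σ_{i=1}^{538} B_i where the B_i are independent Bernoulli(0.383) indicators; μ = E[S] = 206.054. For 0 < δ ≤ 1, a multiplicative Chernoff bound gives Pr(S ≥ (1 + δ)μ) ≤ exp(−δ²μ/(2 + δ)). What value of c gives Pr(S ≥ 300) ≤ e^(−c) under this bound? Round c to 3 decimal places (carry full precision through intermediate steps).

Write 300 = (1 + δ)μ, so δ = 300/206.054 − 1 = 0.455929…
Then the exponent is δ²μ/(2 + δ) = (300 − μ)² / (μ·(2 + δ)) = 17.440532.

17.441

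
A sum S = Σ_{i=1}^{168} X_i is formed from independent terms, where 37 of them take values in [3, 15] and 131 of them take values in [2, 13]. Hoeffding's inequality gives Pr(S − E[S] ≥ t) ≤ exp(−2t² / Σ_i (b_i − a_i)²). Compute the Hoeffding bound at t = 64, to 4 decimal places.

0.6792

Σ(b_i − a_i)² = 37·12² + 131·11² = 21179.
Exponent = 2·64² / 21179 = 0.38680.
Bound = exp(−0.38680) = 0.67923.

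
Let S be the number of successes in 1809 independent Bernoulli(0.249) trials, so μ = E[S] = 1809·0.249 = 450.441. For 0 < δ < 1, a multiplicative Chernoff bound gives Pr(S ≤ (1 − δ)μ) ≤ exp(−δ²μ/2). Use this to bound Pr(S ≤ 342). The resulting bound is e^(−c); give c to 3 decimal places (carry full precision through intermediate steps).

Write 342 = (1 − δ)μ, so δ = 1 − 342/450.441 = 0.2407441…
Then the exponent is δ²μ/2 = (μ − 342)²/(2μ) = 13.053264.

13.053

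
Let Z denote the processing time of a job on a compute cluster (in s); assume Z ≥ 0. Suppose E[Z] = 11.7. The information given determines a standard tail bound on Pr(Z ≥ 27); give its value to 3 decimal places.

0.433

Only the mean of a non-negative variable is known, so Markov's inequality is the applicable tail bound.
Markov's inequality: for a non-negative random variable, Pr(Z ≥ a) ≤ E[Z]/a.
Here E[Z] = 11.7 and a = 27, so the bound is 11.7/27 = 0.4333.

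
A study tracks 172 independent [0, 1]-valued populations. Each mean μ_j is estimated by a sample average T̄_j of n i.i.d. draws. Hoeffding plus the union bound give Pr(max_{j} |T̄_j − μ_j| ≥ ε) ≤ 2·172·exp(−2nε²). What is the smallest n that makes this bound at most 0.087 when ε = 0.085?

574

Need 2·172·exp(−2nε²) ≤ 0.087, i.e. exp(−2nε²) ≤ 0.087/344.
So 2nε² ≥ ln(344/0.087) = 8.282489.
Hence n ≥ 8.282489/(2·0.085²) = 573.183.
The smallest integer n is 574.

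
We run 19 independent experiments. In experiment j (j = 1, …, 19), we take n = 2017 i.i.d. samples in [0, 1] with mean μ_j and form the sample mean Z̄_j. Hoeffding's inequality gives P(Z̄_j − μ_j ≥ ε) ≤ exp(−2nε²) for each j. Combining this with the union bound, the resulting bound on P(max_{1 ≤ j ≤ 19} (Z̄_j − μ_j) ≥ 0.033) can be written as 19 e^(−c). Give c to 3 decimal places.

4.393

Union bound over the 19 events: P(max_{1 ≤ j ≤ 19} (Z̄_j − μ_j) ≥ 0.033) ≤ 19·exp(−2nε²) = 19 exp(−2·2017·0.033²).
So c = 2·2017·0.033² = 4.3930.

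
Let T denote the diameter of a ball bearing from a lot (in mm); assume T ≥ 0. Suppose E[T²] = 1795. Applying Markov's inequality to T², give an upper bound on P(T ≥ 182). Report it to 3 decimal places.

Since T ≥ 0, the event {T ≥ 182} is the same as {T² ≥ 33124}.
Markov's inequality applied to T² gives P(T² ≥ 33124) ≤ E[T²]/33124 = 1795/33124 = 0.0542.

0.054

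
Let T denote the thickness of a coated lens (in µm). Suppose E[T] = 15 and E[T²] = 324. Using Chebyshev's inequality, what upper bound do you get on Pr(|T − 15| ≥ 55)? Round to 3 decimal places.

0.033

Var(T) = E[T²] − (E[T])² = 324 − 225 = 99.
Chebyshev's inequality: Pr(|T − μ| ≥ t) ≤ Var(T)/t² = 99/3025 = 0.0327.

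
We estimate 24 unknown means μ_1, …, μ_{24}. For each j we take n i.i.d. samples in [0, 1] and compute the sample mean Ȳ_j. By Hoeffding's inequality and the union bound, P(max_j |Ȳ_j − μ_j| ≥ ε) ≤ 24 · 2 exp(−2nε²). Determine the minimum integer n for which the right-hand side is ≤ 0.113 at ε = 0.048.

Need 2·24·exp(−2nε²) ≤ 0.113, i.e. exp(−2nε²) ≤ 0.113/48.
So 2nε² ≥ ln(48/0.113) = 6.051568.
Hence n ≥ 6.051568/(2·0.048²) = 1313.274.
The smallest integer n is 1314.

1314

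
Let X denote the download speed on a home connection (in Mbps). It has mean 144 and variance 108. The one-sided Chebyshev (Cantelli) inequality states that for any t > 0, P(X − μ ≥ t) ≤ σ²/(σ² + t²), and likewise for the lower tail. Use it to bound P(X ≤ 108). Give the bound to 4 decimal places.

0.0769

Here σ² = 108 and t = 36, so σ² + t² = 1404.
Cantelli's bound: 108/1404 = 0.0769.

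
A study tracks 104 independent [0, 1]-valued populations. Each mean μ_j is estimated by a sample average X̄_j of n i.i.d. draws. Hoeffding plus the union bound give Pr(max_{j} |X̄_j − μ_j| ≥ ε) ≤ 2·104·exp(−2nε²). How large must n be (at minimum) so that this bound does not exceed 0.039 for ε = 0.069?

Need 2·104·exp(−2nε²) ≤ 0.039, i.e. exp(−2nε²) ≤ 0.039/208.
So 2nε² ≥ ln(208/0.039) = 8.581732.
Hence n ≥ 8.581732/(2·0.069²) = 901.253.
The smallest integer n is 902.

902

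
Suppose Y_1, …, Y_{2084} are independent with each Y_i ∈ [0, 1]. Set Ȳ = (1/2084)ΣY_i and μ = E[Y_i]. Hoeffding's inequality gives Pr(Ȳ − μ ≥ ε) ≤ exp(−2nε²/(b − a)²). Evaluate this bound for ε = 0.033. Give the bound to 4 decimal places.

Exponent: 2nε²/(b − a)² = 2·2084·0.033² / 1² = 4.53895.
Bound = exp(−4.53895) = 0.01068.

0.0107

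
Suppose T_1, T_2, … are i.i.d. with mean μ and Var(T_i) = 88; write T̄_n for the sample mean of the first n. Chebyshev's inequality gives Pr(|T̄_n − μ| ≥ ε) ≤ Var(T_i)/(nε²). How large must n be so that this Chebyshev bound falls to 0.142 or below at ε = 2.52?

98

Require 88/(n·2.52²) ≤ 0.142, i.e. n ≥ 88/(0.142·2.52²) = 97.587.
The smallest integer n is 98.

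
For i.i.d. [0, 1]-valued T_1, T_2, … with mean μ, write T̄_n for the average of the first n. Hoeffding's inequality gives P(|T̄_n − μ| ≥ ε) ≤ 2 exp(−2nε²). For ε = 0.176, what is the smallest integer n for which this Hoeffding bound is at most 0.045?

Require 2·exp(−2nε²) ≤ 0.045, i.e. 2nε² ≥ ln(2/0.045) = 3.794240.
So n ≥ 3.794240 / (2·0.176²) = 61.245.
The smallest integer n is 62.

62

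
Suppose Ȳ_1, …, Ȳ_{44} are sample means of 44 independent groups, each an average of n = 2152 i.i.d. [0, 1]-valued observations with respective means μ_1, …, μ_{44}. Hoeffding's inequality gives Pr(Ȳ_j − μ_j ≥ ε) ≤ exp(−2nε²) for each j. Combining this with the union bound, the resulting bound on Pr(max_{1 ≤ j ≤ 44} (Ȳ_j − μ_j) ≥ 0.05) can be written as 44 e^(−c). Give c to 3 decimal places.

10.760

Union bound over the 44 events: Pr(max_{1 ≤ j ≤ 44} (Ȳ_j − μ_j) ≥ 0.05) ≤ 44·exp(−2nε²) = 44 exp(−2·2152·0.05²).
So c = 2·2152·0.05² = 10.7600.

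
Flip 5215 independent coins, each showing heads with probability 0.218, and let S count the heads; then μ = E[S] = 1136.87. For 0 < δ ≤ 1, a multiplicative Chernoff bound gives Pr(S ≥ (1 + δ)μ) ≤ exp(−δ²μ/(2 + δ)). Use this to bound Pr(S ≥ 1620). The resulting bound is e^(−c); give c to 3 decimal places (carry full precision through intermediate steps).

84.667

Write 1620 = (1 + δ)μ, so δ = 1620/1136.87 − 1 = 0.424965…
Then the exponent is δ²μ/(2 + δ) = (1620 − μ)² / (μ·(2 + δ)) = 84.666523.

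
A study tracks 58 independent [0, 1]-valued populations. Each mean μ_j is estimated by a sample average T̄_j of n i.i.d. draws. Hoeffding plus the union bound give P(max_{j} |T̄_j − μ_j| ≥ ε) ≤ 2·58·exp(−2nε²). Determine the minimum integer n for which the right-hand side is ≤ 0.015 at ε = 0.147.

Need 2·58·exp(−2nε²) ≤ 0.015, i.e. exp(−2nε²) ≤ 0.015/116.
So 2nε² ≥ ln(116/0.015) = 8.953295.
Hence n ≥ 8.953295/(2·0.147²) = 207.166.
The smallest integer n is 208.

208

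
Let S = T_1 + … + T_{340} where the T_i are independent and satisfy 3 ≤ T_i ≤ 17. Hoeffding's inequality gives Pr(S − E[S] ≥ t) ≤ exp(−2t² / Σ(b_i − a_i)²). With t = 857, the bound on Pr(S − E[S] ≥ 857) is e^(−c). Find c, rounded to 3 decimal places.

Σ(b_i − a_i)² = 340·(14)² = 66640.
c = 2t²/66640 = 2·857²/66640 = 22.0423.

22.042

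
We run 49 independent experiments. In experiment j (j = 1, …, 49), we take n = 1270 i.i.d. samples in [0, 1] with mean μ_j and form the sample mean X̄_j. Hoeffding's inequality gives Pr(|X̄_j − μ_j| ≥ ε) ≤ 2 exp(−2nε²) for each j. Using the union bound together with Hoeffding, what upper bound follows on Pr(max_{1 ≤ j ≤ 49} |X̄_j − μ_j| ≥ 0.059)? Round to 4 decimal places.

0.0142

Per-experiment Hoeffding bound: 2·exp(−2·1270·0.059²) = 2·exp(−8.84174) = 0.00028914.
Union bound over 49 events: 49·0.00028914 = 0.01417.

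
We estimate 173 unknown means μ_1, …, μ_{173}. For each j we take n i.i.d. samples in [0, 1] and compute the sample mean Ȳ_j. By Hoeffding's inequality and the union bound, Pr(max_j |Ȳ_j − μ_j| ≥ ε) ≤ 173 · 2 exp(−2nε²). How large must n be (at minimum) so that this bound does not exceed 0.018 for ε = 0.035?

4027

Need 2·173·exp(−2nε²) ≤ 0.018, i.e. exp(−2nε²) ≤ 0.018/346.
So 2nε² ≥ ln(346/0.018) = 9.863822.
Hence n ≥ 9.863822/(2·0.035²) = 4026.050.
The smallest integer n is 4027.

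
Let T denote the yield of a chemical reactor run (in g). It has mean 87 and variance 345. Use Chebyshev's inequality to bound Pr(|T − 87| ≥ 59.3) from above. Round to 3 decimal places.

0.098

Chebyshev: Pr(|T − μ| ≥ t) ≤ Var(T)/t².
Bound = 345 / 3516.49 = 0.0981.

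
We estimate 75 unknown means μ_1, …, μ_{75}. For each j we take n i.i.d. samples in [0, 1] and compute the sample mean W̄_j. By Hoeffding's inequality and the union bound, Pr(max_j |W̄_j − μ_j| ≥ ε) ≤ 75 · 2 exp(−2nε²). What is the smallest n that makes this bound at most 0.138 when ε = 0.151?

154

Need 2·75·exp(−2nε²) ≤ 0.138, i.e. exp(−2nε²) ≤ 0.138/150.
So 2nε² ≥ ln(150/0.138) = 6.991137.
Hence n ≥ 6.991137/(2·0.151²) = 153.308.
The smallest integer n is 154.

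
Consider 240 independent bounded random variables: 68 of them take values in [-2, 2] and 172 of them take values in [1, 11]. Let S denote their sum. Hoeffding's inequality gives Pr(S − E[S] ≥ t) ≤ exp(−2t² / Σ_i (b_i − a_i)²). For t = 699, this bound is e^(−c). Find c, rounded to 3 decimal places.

Σ(b_i − a_i)² = 68·4² + 172·10² = 18288.
c = 2t² / 18288 = 2·699² / 18288 = 53.4341.

53.434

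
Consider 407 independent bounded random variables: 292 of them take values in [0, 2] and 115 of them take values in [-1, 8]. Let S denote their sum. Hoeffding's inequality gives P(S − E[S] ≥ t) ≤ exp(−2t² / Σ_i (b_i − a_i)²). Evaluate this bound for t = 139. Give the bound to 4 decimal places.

0.0251

Σ(b_i − a_i)² = 292·2² + 115·9² = 10483.
Exponent = 2·139² / 10483 = 3.68616.
Bound = exp(−3.68616) = 0.02507.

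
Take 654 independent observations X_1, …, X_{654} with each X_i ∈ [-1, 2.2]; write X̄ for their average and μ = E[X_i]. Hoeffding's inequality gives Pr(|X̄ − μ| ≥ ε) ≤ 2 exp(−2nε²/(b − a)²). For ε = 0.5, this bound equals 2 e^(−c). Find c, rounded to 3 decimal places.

31.934

c = 2nε²/(b − a)² = 2·654·0.5² / 3.2² = 31.9336.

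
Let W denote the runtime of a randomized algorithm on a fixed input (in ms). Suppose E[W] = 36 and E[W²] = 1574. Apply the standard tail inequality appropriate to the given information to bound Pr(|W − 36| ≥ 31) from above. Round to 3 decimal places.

0.289

The first two moments determine the variance, so Chebyshev's inequality is the sharpest standard bound available.
Var(W) = E[W²] − (E[W])² = 1574 − 1296 = 278.
Chebyshev's inequality: Pr(|W − μ| ≥ t) ≤ Var(W)/t² = 278/961 = 0.2893.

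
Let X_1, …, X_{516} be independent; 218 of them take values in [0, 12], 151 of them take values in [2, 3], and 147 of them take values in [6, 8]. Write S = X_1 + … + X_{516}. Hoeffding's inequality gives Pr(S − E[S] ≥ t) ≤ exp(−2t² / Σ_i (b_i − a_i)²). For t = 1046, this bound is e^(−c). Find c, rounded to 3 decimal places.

Σ(b_i − a_i)² = 218·12² + 151·1² + 147·2² = 32131.
c = 2t² / 32131 = 2·1046² / 32131 = 68.1035.

68.103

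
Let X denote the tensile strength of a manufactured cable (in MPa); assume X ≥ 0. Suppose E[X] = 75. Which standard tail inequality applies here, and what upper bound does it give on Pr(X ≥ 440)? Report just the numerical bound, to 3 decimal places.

Only the mean of a non-negative variable is known, so Markov's inequality is the applicable tail bound.
Markov's inequality: for a non-negative random variable, Pr(X ≥ a) ≤ E[X]/a.
Here E[X] = 75 and a = 440, so the bound is 75/440 = 0.1705.

0.170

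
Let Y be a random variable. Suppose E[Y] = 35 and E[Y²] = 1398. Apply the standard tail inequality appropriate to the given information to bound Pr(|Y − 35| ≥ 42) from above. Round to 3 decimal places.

The first two moments determine the variance, so Chebyshev's inequality is the sharpest standard bound available.
Var(Y) = E[Y²] − (E[Y])² = 1398 − 1225 = 173.
Chebyshev's inequality: Pr(|Y − μ| ≥ t) ≤ Var(Y)/t² = 173/1764 = 0.0981.

0.098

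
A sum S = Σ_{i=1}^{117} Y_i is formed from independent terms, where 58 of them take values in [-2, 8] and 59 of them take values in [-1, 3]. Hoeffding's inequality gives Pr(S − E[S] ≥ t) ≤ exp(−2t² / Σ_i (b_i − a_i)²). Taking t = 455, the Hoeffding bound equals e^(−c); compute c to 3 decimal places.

61.395

Σ(b_i − a_i)² = 58·10² + 59·4² = 6744.
c = 2t² / 6744 = 2·455² / 6744 = 61.3953.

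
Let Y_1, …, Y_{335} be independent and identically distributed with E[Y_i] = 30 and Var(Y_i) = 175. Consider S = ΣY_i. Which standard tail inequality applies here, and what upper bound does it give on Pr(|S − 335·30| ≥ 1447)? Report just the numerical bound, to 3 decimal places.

With mean and variance of each term known, Chebyshev's inequality bounds the deviation of the sum (or sample mean).
Var(S) = n·Var(Y_i) = 335·175 = 58625.
Chebyshev: Pr(|S − 335·30| ≥ 1447) ≤ Var(S)/1447² = 58625/2093809 = 0.0280.

0.028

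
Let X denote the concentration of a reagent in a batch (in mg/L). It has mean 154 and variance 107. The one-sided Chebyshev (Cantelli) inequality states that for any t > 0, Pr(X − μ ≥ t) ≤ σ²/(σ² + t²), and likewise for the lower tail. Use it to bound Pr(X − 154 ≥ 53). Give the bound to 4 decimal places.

0.0367

Here σ² = 107 and t = 53, so σ² + t² = 2916.
Cantelli's bound: 107/2916 = 0.0367.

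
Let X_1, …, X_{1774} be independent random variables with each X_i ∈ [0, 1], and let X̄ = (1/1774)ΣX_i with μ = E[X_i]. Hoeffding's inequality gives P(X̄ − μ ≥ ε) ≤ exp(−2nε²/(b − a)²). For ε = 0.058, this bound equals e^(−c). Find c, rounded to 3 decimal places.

c = 2nε²/(b − a)² = 2·1774·0.058² / 1² = 11.9355.

11.935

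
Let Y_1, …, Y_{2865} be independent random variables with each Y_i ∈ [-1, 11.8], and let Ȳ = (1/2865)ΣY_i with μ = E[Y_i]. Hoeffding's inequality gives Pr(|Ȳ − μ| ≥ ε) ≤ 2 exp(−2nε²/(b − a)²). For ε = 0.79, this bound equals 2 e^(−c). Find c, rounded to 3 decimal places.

21.827

c = 2nε²/(b − a)² = 2·2865·0.79² / 12.8² = 21.8267.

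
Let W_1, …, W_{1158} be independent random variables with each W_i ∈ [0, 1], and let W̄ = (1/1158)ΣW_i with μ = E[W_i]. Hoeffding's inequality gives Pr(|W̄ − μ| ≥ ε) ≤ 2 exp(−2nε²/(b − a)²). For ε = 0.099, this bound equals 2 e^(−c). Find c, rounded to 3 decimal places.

22.699

c = 2nε²/(b − a)² = 2·1158·0.099² / 1² = 22.6991.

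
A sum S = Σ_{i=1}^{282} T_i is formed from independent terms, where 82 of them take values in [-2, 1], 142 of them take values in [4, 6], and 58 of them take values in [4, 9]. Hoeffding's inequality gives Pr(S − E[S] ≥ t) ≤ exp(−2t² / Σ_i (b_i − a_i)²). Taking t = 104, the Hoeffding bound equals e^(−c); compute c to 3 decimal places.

7.849

Σ(b_i − a_i)² = 82·3² + 142·2² + 58·5² = 2756.
c = 2t² / 2756 = 2·104² / 2756 = 7.8491.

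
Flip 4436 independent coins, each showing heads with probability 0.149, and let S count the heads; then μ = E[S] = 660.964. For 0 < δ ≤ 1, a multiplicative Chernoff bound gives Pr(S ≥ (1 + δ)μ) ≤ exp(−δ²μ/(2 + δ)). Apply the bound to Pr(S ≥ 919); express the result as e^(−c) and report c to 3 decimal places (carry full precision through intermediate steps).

42.142

Write 919 = (1 + δ)μ, so δ = 919/660.964 − 1 = 0.3903934…
Then the exponent is δ²μ/(2 + δ) = (919 − μ)² / (μ·(2 + δ)) = 42.141832.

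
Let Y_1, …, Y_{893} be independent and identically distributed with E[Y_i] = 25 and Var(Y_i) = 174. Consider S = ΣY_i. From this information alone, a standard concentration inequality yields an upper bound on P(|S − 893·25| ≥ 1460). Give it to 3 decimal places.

With mean and variance of each term known, Chebyshev's inequality bounds the deviation of the sum (or sample mean).
Var(S) = n·Var(Y_i) = 893·174 = 155382.
Chebyshev: P(|S − 893·25| ≥ 1460) ≤ Var(S)/1460² = 155382/2131600 = 0.0729.

0.073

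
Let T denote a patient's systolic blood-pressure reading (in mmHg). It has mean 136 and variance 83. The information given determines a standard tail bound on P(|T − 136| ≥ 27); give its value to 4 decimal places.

0.1139

Mean and variance are known, so Chebyshev's inequality applies.
Chebyshev: P(|T − μ| ≥ t) ≤ Var(T)/t².
Bound = 83 / 729 = 0.1139.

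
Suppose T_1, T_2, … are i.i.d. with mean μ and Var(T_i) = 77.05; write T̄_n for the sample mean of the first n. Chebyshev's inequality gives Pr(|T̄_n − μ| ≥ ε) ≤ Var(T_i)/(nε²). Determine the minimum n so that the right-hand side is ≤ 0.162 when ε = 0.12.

33029

Require 77.05/(n·0.12²) ≤ 0.162, i.e. n ≥ 77.05/(0.162·0.12²) = 33028.978.
The smallest integer n is 33029.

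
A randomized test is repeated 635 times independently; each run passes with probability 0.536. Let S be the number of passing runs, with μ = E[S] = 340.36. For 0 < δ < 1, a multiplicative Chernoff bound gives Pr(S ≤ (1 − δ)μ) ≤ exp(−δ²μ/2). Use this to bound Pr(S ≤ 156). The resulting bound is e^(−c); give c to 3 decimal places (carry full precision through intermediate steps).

49.930

Write 156 = (1 − δ)μ, so δ = 1 − 156/340.36 = 0.5416618…
Then the exponent is δ²μ/2 = (μ − 156)²/(2μ) = 49.930382.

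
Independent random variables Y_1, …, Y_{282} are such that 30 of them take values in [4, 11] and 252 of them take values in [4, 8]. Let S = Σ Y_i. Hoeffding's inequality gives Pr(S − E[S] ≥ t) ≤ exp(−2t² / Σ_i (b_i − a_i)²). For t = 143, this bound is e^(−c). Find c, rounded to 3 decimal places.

Σ(b_i − a_i)² = 30·7² + 252·4² = 5502.
c = 2t² / 5502 = 2·143² / 5502 = 7.4333.

7.433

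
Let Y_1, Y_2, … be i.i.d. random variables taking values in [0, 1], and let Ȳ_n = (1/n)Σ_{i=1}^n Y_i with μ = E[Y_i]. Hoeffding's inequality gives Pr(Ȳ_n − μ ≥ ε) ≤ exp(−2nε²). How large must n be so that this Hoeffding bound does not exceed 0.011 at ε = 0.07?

461

Require exp(−2nε²) ≤ 0.011, i.e. 2nε² ≥ ln(1/0.011) = 4.509860.
So n ≥ 4.509860 / (2·0.07²) = 460.190.
The smallest integer n is 461.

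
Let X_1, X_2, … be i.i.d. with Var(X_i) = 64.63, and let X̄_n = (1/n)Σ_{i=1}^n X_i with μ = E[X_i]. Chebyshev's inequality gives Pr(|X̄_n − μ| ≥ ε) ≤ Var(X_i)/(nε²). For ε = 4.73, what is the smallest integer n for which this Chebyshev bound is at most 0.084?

35

Require 64.63/(n·4.73²) ≤ 0.084, i.e. n ≥ 64.63/(0.084·4.73²) = 34.390.
The smallest integer n is 35.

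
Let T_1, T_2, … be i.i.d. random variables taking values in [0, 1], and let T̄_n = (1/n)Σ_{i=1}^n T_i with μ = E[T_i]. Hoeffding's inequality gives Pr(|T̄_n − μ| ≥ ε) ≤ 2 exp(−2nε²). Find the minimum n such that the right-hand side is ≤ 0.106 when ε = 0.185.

43

Require 2·exp(−2nε²) ≤ 0.106, i.e. 2nε² ≥ ln(2/0.106) = 2.937463.
So n ≥ 2.937463 / (2·0.185²) = 42.914.
The smallest integer n is 43.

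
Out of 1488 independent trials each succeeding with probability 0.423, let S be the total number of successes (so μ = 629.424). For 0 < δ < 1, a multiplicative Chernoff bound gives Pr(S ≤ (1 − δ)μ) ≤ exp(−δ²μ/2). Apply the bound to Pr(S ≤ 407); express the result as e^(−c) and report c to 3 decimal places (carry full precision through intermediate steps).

Write 407 = (1 − δ)μ, so δ = 1 − 407/629.424 = 0.3533771…
Then the exponent is δ²μ/2 = (μ − 407)²/(2μ) = 39.299769.

39.300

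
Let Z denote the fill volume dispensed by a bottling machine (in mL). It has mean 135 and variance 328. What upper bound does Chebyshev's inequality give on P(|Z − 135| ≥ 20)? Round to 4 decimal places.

0.8200

Chebyshev: P(|Z − μ| ≥ t) ≤ Var(Z)/t².
Bound = 328 / 400 = 0.8200.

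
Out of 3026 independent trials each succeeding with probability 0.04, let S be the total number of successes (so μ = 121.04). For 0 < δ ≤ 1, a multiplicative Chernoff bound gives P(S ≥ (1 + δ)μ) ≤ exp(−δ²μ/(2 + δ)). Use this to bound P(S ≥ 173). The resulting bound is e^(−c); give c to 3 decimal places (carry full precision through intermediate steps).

9.182

Write 173 = (1 + δ)μ, so δ = 173/121.04 − 1 = 0.4292796…
Then the exponent is δ²μ/(2 + δ) = (173 − μ)² / (μ·(2 + δ)) = 9.181885.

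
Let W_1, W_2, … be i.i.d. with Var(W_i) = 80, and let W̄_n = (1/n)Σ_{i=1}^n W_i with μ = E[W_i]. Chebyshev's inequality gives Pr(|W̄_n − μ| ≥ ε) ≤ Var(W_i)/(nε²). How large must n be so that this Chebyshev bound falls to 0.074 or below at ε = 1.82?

327

Require 80/(n·1.82²) ≤ 0.074, i.e. n ≥ 80/(0.074·1.82²) = 326.374.
The smallest integer n is 327.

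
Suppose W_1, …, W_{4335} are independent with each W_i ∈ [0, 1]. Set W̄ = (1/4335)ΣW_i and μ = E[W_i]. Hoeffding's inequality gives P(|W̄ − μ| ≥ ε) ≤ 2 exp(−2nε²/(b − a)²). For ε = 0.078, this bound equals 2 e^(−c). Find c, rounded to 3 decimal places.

c = 2nε²/(b − a)² = 2·4335·0.078² / 1² = 52.7483.

52.748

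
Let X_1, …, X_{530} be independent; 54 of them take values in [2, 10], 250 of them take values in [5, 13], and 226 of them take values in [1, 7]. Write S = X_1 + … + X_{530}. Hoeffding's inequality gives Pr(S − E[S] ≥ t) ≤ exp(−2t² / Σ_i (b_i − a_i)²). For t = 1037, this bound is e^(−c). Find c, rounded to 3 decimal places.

Σ(b_i − a_i)² = 54·8² + 250·8² + 226·6² = 27592.
c = 2t² / 27592 = 2·1037² / 27592 = 77.9479.

77.948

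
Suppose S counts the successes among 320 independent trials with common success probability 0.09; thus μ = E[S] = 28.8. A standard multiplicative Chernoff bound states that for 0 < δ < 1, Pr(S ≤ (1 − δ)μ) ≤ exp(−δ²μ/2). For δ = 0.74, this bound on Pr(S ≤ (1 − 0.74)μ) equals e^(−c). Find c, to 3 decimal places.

c = δ²μ/2 = 0.74²·28.8/2 = 7.8854.

7.885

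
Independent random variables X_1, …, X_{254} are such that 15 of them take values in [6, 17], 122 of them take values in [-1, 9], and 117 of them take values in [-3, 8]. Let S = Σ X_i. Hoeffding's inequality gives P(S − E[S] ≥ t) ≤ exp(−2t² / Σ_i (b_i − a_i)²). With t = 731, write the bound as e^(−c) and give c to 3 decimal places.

37.936

Σ(b_i − a_i)² = 15·11² + 122·10² + 117·11² = 28172.
c = 2t² / 28172 = 2·731² / 28172 = 37.9356.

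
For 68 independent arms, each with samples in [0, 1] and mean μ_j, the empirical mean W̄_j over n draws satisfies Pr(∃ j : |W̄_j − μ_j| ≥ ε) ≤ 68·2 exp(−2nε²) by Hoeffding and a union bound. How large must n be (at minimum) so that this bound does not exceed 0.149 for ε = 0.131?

Need 2·68·exp(−2nε²) ≤ 0.149, i.e. exp(−2nε²) ≤ 0.149/136.
So 2nε² ≥ ln(136/0.149) = 6.816464.
Hence n ≥ 6.816464/(2·0.131²) = 198.603.
The smallest integer n is 199.

199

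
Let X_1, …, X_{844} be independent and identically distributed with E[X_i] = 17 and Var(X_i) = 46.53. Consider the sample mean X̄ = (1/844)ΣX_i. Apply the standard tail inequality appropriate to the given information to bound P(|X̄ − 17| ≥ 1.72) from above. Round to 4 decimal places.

0.0186

With mean and variance of each term known, Chebyshev's inequality bounds the deviation of the sum (or sample mean).
Var(X̄) = Var(X_i)/n = 46.53/844 = 0.05513.
Chebyshev: P(|X̄ − 17| ≥ 1.72) ≤ Var(X̄)/(1.72)² = 46.53/(844·1.72²) = 0.0186.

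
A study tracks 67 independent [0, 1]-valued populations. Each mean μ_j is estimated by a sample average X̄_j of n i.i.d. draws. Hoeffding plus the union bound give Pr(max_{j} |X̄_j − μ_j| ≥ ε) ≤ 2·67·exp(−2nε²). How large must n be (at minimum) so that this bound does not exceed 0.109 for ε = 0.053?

1267

Need 2·67·exp(−2nε²) ≤ 0.109, i.e. exp(−2nε²) ≤ 0.109/134.
So 2nε² ≥ ln(134/0.109) = 7.114247.
Hence n ≥ 7.114247/(2·0.053²) = 1266.331.
The smallest integer n is 1267.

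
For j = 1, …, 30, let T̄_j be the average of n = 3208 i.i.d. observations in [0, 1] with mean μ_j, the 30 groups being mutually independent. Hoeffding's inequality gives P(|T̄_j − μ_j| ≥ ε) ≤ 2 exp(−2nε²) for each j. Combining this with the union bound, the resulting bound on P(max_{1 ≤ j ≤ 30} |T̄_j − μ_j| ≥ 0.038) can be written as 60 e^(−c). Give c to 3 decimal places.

9.265

Union bound over the 30 events: P(max_{1 ≤ j ≤ 30} |T̄_j − μ_j| ≥ 0.038) ≤ 30·2·exp(−2nε²) = 60 exp(−2·3208·0.038²).
So c = 2·3208·0.038² = 9.2647.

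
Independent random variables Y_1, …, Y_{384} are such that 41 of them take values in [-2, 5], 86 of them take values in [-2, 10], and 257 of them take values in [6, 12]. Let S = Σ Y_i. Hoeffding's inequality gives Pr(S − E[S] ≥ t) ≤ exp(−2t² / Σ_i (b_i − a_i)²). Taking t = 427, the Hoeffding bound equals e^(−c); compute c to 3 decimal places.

Σ(b_i − a_i)² = 41·7² + 86·12² + 257·6² = 23645.
c = 2t² / 23645 = 2·427² / 23645 = 15.4222.

15.422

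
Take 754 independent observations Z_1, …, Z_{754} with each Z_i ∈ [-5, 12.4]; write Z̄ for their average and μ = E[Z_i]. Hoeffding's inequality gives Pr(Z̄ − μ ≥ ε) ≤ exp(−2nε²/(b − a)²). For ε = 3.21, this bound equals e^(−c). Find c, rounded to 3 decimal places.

51.323

c = 2nε²/(b − a)² = 2·754·3.21² / 17.4² = 51.3231.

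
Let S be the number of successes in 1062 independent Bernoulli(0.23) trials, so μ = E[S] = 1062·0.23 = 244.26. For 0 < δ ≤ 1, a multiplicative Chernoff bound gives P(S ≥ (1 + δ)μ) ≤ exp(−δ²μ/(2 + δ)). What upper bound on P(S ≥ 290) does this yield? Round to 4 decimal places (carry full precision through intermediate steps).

0.0199

Write 290 = (1 + δ)μ, so δ = 290/244.26 − 1 = 0.1872595…
Then the exponent is δ²μ/(2 + δ) = (290 − μ)² / (μ·(2 + δ)) = 3.915973.
Bound = exp(−3.915973) = 0.01992.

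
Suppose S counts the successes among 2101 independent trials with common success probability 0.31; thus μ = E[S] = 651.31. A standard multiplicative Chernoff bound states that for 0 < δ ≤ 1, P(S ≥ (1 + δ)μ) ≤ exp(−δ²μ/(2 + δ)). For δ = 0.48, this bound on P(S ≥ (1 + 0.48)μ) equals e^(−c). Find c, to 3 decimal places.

60.509

c = δ²μ/(2 + δ) = 0.48²·651.31/(2 + 0.48) = 60.5088.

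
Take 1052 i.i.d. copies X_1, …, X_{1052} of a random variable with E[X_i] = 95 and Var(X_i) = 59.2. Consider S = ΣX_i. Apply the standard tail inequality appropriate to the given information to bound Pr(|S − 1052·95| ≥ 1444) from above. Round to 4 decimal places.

0.0299

With mean and variance of each term known, Chebyshev's inequality bounds the deviation of the sum (or sample mean).
Var(S) = n·Var(X_i) = 1052·59.2 = 62278.4.
Chebyshev: Pr(|S − 1052·95| ≥ 1444) ≤ Var(S)/1444² = 62278.4/2085136 = 0.0299.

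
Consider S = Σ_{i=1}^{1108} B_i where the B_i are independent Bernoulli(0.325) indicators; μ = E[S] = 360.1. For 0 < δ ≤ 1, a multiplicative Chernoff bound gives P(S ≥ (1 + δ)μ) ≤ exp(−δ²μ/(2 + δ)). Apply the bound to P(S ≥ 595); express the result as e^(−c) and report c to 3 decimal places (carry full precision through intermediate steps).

Write 595 = (1 + δ)μ, so δ = 595/360.1 − 1 = 0.6523188…
Then the exponent is δ²μ/(2 + δ) = (595 − μ)² / (μ·(2 + δ)) = 57.771972.

57.772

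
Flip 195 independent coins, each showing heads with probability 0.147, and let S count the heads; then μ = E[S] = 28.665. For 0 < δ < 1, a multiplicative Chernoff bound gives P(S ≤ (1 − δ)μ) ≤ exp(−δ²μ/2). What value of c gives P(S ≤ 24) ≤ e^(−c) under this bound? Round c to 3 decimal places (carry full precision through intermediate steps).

0.380

Write 24 = (1 − δ)μ, so δ = 1 − 24/28.665 = 0.162742…
Then the exponent is δ²μ/2 = (μ − 24)²/(2μ) = 0.379596.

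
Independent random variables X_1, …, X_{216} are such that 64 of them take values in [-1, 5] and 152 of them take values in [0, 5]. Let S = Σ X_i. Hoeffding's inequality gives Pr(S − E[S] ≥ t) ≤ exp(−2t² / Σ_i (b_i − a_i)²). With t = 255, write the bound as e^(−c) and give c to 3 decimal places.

Σ(b_i − a_i)² = 64·6² + 152·5² = 6104.
c = 2t² / 6104 = 2·255² / 6104 = 21.3057.

21.306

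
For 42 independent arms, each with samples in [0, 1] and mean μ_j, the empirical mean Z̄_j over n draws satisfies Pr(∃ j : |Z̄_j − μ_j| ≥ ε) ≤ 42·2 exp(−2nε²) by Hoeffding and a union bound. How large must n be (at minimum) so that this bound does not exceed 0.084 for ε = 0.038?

Need 2·42·exp(−2nε²) ≤ 0.084, i.e. exp(−2nε²) ≤ 0.084/84.
So 2nε² ≥ ln(84/0.084) = 6.907755.
Hence n ≥ 6.907755/(2·0.038²) = 2391.882.
The smallest integer n is 2392.

2392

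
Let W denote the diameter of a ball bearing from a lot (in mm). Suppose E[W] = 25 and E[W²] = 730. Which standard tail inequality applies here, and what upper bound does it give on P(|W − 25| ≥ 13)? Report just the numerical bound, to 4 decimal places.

0.6213

The first two moments determine the variance, so Chebyshev's inequality is the sharpest standard bound available.
Var(W) = E[W²] − (E[W])² = 730 − 625 = 105.
Chebyshev's inequality: P(|W − μ| ≥ t) ≤ Var(W)/t² = 105/169 = 0.6213.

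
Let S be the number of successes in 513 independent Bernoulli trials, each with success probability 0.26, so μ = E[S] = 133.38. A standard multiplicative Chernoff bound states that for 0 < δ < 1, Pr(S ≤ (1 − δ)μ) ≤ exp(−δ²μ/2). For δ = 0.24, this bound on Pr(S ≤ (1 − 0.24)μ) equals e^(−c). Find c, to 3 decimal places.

c = δ²μ/2 = 0.24²·133.38/2 = 3.8413.

3.841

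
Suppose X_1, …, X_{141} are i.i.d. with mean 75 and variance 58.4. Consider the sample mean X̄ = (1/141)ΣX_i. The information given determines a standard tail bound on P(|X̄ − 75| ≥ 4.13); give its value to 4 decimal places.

With mean and variance of each term known, Chebyshev's inequality bounds the deviation of the sum (or sample mean).
Var(X̄) = Var(X_i)/n = 58.4/141 = 0.41418.
Chebyshev: P(|X̄ − 75| ≥ 4.13) ≤ Var(X̄)/(4.13)² = 58.4/(141·4.13²) = 0.0243.

0.0243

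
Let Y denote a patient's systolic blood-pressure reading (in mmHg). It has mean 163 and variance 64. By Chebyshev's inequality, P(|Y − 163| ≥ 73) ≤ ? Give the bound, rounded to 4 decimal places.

Chebyshev: P(|Y − μ| ≥ t) ≤ Var(Y)/t².
Bound = 64 / 5329 = 0.0120.

0.0120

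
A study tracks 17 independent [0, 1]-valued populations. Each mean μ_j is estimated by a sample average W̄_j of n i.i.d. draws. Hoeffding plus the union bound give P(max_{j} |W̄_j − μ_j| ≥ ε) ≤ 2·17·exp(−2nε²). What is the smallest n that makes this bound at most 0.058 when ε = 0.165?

Need 2·17·exp(−2nε²) ≤ 0.058, i.e. exp(−2nε²) ≤ 0.058/34.
So 2nε² ≥ ln(34/0.058) = 6.373673.
Hence n ≥ 6.373673/(2·0.165²) = 117.056.
The smallest integer n is 118.

118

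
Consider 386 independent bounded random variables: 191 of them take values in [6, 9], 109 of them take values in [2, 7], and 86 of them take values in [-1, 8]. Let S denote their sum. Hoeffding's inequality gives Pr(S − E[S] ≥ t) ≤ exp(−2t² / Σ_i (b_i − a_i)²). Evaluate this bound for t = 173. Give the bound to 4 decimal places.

0.0053

Σ(b_i − a_i)² = 191·3² + 109·5² + 86·9² = 11410.
Exponent = 2·173² / 11410 = 5.24610.
Bound = exp(−5.24610) = 0.00527.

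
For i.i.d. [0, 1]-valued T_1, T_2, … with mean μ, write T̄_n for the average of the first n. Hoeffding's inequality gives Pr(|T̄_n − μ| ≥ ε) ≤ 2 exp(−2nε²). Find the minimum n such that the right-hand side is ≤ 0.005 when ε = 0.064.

Require 2·exp(−2nε²) ≤ 0.005, i.e. 2nε² ≥ ln(2/0.005) = 5.991465.
So n ≥ 5.991465 / (2·0.064²) = 731.380.
The smallest integer n is 732.

732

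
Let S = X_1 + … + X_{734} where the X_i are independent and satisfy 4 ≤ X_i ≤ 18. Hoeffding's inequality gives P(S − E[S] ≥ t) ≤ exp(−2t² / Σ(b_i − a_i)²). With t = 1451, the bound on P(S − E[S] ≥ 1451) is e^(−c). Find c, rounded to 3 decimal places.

Σ(b_i − a_i)² = 734·(14)² = 143864.
c = 2t²/143864 = 2·1451²/143864 = 29.2693.

29.269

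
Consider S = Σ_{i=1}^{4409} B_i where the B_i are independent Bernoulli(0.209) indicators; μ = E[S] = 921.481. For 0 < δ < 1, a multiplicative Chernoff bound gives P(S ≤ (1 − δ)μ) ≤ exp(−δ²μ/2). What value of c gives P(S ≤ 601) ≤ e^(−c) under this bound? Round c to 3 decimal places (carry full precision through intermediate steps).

55.730

Write 601 = (1 − δ)μ, so δ = 1 − 601/921.481 = 0.347789…
Then the exponent is δ²μ/2 = (μ − 601)²/(2μ) = 55.729891.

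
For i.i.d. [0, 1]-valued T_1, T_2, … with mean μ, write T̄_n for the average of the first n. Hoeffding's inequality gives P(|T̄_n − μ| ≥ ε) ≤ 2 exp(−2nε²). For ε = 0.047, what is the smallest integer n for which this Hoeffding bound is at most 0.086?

713

Require 2·exp(−2nε²) ≤ 0.086, i.e. 2nε² ≥ ln(2/0.086) = 3.146555.
So n ≥ 3.146555 / (2·0.047²) = 712.213.
The smallest integer n is 713.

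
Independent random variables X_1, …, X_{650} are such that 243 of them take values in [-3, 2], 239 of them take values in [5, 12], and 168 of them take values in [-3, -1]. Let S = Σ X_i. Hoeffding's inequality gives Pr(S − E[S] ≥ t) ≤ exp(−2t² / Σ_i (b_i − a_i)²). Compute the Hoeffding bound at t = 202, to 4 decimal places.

Σ(b_i − a_i)² = 243·5² + 239·7² + 168·2² = 18458.
Exponent = 2·202² / 18458 = 4.42128.
Bound = exp(−4.42128) = 0.01202.

0.0120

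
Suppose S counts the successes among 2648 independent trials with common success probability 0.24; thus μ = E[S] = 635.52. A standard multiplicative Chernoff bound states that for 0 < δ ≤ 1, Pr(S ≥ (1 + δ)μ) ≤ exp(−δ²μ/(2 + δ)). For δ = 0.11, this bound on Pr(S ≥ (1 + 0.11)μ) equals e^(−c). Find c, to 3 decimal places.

c = δ²μ/(2 + δ) = 0.11²·635.52/(2 + 0.11) = 3.6445.

3.644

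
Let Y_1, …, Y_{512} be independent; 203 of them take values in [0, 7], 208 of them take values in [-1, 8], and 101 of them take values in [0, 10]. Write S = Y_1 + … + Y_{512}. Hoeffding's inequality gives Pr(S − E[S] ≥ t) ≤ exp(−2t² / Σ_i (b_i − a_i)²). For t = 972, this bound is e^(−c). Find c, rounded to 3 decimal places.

Σ(b_i − a_i)² = 203·7² + 208·9² + 101·10² = 36895.
c = 2t² / 36895 = 2·972² / 36895 = 51.2147.

51.215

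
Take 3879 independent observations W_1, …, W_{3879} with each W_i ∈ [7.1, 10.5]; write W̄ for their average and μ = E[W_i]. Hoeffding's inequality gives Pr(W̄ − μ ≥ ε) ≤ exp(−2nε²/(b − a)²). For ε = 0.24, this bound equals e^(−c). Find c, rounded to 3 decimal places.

c = 2nε²/(b − a)² = 2·3879·0.24² / 3.4² = 38.6558.

38.656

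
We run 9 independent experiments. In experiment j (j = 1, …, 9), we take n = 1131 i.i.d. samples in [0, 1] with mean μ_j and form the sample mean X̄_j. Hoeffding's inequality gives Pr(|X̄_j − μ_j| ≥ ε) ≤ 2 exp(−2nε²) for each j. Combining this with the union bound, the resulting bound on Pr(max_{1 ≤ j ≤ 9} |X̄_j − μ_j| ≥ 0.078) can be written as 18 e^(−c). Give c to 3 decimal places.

13.762

Union bound over the 9 events: Pr(max_{1 ≤ j ≤ 9} |X̄_j − μ_j| ≥ 0.078) ≤ 9·2·exp(−2nε²) = 18 exp(−2·1131·0.078²).
So c = 2·1131·0.078² = 13.7620.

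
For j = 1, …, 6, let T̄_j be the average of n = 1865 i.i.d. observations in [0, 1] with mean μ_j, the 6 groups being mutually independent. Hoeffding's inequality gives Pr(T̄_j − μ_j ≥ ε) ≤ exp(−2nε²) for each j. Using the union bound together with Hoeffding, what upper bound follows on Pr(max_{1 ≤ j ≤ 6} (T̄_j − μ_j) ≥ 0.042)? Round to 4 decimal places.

Per-experiment Hoeffding bound: exp(−2·1865·0.042²) = exp(−6.57972) = 0.0013882.
Union bound over 6 events: 6·0.0013882 = 0.00833.

0.0083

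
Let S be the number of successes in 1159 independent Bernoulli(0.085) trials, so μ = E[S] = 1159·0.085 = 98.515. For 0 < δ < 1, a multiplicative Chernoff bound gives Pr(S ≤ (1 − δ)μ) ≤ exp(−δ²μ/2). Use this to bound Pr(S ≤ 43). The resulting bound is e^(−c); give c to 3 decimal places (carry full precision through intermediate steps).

Write 43 = (1 − δ)μ, so δ = 1 − 43/98.515 = 0.5635182…
Then the exponent is δ²μ/2 = (μ − 43)²/(2μ) = 15.641858.

15.642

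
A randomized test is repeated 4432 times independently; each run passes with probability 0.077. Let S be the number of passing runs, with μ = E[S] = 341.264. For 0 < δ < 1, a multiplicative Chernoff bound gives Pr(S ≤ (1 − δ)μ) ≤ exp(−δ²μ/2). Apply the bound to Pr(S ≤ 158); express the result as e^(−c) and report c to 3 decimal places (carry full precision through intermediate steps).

Write 158 = (1 − δ)μ, so δ = 1 − 158/341.264 = 0.5370153…
Then the exponent is δ²μ/2 = (μ − 158)²/(2μ) = 49.207789.

49.208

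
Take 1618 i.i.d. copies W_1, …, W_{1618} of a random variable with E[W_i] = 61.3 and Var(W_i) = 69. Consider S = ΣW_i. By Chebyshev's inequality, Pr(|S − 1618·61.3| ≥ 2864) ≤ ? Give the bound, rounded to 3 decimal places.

0.014

Var(S) = n·Var(W_i) = 1618·69 = 111642.
Chebyshev: Pr(|S − 1618·61.3| ≥ 2864) ≤ Var(S)/2864² = 111642/8202496 = 0.0136.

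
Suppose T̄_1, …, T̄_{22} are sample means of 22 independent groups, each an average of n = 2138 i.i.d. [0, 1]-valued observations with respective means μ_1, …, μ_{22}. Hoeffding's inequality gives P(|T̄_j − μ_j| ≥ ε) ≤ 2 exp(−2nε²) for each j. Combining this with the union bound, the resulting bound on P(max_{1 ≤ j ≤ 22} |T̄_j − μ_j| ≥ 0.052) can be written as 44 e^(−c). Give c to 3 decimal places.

11.562

Union bound over the 22 events: P(max_{1 ≤ j ≤ 22} |T̄_j − μ_j| ≥ 0.052) ≤ 22·2·exp(−2nε²) = 44 exp(−2·2138·0.052²).
So c = 2·2138·0.052² = 11.5623.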